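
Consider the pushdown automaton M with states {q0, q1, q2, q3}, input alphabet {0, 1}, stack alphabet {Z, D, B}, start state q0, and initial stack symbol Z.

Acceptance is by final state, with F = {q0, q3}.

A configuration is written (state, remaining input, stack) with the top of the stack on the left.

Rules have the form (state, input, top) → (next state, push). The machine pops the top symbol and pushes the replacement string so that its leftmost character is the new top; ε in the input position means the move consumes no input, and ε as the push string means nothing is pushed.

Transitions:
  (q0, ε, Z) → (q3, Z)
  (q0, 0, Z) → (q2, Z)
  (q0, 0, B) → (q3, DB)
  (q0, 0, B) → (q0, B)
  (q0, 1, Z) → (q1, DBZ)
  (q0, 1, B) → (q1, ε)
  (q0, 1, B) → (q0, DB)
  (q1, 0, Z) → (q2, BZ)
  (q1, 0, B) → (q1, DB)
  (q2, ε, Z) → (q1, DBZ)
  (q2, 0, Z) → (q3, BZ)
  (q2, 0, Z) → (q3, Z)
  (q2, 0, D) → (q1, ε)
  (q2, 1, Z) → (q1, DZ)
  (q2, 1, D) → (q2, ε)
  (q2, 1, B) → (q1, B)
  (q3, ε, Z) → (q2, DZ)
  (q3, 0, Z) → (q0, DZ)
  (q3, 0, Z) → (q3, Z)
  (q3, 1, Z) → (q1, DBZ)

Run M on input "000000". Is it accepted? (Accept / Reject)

One accepting computation: (q0, 000000, Z) ⊢ (q2, 00000, Z) ⊢ (q3, 0000, Z) ⊢ (q3, 000, Z) ⊢ (q3, 00, Z) ⊢ (q3, 0, Z) ⊢ (q0, ε, DZ)
All input consumed and state q0 ∈ F.

Accept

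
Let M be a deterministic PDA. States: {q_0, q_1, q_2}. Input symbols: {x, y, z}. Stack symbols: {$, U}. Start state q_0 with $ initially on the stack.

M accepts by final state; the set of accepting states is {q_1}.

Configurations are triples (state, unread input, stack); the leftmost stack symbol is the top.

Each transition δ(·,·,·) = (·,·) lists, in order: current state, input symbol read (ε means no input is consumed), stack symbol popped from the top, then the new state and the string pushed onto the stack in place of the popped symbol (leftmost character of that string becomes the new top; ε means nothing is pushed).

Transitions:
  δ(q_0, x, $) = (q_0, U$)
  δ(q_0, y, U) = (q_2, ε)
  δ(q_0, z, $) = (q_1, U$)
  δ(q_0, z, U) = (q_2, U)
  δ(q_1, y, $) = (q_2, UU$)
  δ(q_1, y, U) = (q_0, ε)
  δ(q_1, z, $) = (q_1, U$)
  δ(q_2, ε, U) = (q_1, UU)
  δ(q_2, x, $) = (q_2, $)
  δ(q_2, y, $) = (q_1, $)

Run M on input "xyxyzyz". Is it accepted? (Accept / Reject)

(q_0, xyxyzyz, $) ⊢ (q_0, yxyzyz, U$) ⊢ (q_2, xyzyz, $) ⊢ (q_2, yzyz, $) ⊢ (q_1, zyz, $) ⊢ (q_1, yz, U$) ⊢ (q_0, z, $) ⊢ (q_1, ε, U$)
All input consumed; state q_1 ∈ F.

Accept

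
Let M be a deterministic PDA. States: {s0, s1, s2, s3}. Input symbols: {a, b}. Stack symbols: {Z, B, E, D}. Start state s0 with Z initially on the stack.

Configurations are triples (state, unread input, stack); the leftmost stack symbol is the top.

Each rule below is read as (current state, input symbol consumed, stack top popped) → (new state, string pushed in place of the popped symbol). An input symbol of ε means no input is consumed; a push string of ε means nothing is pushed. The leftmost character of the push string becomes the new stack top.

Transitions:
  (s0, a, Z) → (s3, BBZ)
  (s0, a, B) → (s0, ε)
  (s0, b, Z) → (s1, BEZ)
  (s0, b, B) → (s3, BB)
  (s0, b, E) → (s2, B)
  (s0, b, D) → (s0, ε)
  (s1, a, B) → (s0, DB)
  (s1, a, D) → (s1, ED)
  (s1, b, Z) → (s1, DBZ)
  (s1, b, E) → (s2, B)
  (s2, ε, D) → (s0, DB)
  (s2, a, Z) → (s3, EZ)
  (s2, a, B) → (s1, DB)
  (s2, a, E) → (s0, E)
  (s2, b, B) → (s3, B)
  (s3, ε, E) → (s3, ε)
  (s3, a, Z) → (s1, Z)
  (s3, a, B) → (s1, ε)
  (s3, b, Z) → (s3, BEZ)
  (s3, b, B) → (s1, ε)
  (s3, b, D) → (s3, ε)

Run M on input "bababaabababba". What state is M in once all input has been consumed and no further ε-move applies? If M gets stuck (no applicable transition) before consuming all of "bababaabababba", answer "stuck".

(s0, bababaabababba, Z) ⊢ (s1, ababaabababba, BEZ) ⊢ (s0, babaabababba, DBEZ) ⊢ (s0, abaabababba, BEZ) ⊢ (s0, baabababba, EZ) ⊢ (s2, aabababba, BZ) ⊢ (s1, abababba, DBZ) ⊢ (s1, bababba, EDBZ) ⊢ (s2, ababba, BDBZ) ⊢ (s1, babba, DBDBZ)
No transition for (s1, b, top D); M blocks with input babba remaining.

stuck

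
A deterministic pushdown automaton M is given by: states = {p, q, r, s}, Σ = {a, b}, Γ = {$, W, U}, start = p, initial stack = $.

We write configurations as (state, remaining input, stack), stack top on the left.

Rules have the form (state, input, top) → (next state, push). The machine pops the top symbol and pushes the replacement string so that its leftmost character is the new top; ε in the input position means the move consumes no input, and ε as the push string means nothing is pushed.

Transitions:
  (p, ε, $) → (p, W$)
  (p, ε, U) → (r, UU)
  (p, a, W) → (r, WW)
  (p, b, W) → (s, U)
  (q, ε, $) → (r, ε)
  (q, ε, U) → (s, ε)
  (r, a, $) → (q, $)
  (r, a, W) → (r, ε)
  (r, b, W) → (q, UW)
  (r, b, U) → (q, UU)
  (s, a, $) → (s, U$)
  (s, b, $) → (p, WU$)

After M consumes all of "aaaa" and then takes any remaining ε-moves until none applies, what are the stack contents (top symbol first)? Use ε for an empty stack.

ε

(p, aaaa, $) ⊢ (p, aaaa, W$) ⊢ (r, aaa, WW$) ⊢ (r, aa, W$) ⊢ (r, a, $) ⊢ (q, ε, $) ⊢ (r, ε, ε)
All input consumed in state r with stack ε.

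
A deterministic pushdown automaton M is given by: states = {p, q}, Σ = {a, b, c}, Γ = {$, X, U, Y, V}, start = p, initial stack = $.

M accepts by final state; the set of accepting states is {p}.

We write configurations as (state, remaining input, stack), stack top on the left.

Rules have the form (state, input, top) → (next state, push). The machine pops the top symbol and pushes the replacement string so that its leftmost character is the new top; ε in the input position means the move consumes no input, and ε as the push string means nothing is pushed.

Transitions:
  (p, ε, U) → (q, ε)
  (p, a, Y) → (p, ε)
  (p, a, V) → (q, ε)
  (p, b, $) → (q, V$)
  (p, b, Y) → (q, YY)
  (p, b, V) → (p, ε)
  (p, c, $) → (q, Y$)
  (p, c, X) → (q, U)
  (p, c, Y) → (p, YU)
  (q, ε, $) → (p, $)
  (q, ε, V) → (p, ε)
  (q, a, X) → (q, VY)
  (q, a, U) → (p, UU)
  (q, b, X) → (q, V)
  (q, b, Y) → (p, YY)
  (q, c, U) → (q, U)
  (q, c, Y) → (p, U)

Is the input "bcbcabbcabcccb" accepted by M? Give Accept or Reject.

Reject

(p, bcbcabbcabcccb, $) ⊢ (q, cbcabbcabcccb, V$) ⊢ (p, cbcabbcabcccb, $) ⊢ (q, bcabbcabcccb, Y$) ⊢ (p, cabbcabcccb, YY$) ⊢ (p, abbcabcccb, YUY$) ⊢ (p, bbcabcccb, UY$) ⊢ (q, bbcabcccb, Y$) ⊢ (p, bcabcccb, YY$) ⊢ (q, cabcccb, YYY$) ⊢ (p, abcccb, UYY$) ⊢ (q, abcccb, YY$)
No transition applies at (q, abcccb, YY$); input not fully consumed.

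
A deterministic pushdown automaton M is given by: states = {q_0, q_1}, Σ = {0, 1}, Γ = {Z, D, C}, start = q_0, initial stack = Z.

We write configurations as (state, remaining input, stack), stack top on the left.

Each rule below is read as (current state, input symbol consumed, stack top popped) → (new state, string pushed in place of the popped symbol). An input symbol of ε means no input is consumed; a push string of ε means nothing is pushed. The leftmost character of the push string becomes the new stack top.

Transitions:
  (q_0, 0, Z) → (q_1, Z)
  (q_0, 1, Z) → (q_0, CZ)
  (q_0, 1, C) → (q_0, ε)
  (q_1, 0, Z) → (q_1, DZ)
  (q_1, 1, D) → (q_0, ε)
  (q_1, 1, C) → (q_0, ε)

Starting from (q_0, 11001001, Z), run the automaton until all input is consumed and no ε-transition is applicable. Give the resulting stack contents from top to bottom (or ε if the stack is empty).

(q_0, 11001001, Z)
  read 1, top Z: go to q_0, push CZ → (q_0, 1001001, CZ)
  read 1, top C: go to q_0, push ε → (q_0, 001001, Z)
  read 0, top Z: go to q_1, push Z → (q_1, 01001, Z)
  read 0, top Z: go to q_1, push DZ → (q_1, 1001, DZ)
  read 1, top D: go to q_0, push ε → (q_0, 001, Z)
  read 0, top Z: go to q_1, push Z → (q_1, 01, Z)
  read 0, top Z: go to q_1, push DZ → (q_1, 1, DZ)
  read 1, top D: go to q_0, push ε → (q_0, ε, Z)
All input consumed in state q_0 with stack Z.

Z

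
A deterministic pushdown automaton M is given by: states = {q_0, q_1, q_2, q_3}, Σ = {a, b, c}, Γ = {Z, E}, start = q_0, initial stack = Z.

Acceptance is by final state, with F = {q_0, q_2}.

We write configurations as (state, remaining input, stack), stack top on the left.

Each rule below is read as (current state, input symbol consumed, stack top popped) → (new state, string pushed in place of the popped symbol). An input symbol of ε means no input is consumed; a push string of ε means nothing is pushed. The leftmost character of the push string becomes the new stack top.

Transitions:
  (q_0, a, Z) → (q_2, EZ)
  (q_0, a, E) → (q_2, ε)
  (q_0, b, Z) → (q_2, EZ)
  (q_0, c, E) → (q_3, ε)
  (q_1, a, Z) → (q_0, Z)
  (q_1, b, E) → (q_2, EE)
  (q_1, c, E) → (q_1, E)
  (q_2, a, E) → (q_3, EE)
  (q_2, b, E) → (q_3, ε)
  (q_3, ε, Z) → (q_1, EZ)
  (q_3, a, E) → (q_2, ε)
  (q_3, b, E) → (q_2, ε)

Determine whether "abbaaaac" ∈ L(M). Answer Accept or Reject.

Reject

(q_0, abbaaaac, Z)
  read a, top Z: go to q_2, push EZ → (q_2, bbaaaac, EZ)
  read b, top E: go to q_3, push ε → (q_3, baaaac, Z)
  ε-move, top Z: go to q_1, push EZ → (q_1, baaaac, EZ)
  read b, top E: go to q_2, push EE → (q_2, aaaac, EEZ)
  read a, top E: go to q_3, push EE → (q_3, aaac, EEEZ)
  read a, top E: go to q_2, push ε → (q_2, aac, EEZ)
  read a, top E: go to q_3, push EE → (q_3, ac, EEEZ)
  read a, top E: go to q_2, push ε → (q_2, c, EEZ)
No transition applies at (q_2, c, EEZ); input not fully consumed.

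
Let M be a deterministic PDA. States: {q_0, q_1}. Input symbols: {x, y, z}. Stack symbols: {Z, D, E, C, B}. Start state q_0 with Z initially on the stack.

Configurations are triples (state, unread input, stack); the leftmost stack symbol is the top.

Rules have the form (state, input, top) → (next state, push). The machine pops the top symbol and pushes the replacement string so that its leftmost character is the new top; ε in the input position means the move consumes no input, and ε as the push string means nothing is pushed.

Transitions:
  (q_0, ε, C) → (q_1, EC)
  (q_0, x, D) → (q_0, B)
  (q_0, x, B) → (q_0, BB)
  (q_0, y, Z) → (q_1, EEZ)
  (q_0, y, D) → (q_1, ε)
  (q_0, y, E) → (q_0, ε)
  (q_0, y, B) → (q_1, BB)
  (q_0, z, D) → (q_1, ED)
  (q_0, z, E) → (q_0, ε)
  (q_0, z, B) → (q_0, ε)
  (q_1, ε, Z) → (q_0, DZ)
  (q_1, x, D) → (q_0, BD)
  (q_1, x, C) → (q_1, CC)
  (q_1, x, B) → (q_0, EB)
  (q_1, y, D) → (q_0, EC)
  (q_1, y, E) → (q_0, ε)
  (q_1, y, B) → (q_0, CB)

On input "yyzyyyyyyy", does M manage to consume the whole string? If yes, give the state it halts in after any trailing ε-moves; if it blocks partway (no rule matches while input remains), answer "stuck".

q_1

(q_0, yyzyyyyyyy, Z)
  read y, top Z: go to q_1, push EEZ → (q_1, yzyyyyyyy, EEZ)
  read y, top E: go to q_0, push ε → (q_0, zyyyyyyy, EZ)
  read z, top E: go to q_0, push ε → (q_0, yyyyyyy, Z)
  read y, top Z: go to q_1, push EEZ → (q_1, yyyyyy, EEZ)
  read y, top E: go to q_0, push ε → (q_0, yyyyy, EZ)
  read y, top E: go to q_0, push ε → (q_0, yyyy, Z)
  read y, top Z: go to q_1, push EEZ → (q_1, yyy, EEZ)
  read y, top E: go to q_0, push ε → (q_0, yy, EZ)
  read y, top E: go to q_0, push ε → (q_0, y, Z)
  read y, top Z: go to q_1, push EEZ → (q_1, ε, EEZ)
All input consumed; M is in state q_1.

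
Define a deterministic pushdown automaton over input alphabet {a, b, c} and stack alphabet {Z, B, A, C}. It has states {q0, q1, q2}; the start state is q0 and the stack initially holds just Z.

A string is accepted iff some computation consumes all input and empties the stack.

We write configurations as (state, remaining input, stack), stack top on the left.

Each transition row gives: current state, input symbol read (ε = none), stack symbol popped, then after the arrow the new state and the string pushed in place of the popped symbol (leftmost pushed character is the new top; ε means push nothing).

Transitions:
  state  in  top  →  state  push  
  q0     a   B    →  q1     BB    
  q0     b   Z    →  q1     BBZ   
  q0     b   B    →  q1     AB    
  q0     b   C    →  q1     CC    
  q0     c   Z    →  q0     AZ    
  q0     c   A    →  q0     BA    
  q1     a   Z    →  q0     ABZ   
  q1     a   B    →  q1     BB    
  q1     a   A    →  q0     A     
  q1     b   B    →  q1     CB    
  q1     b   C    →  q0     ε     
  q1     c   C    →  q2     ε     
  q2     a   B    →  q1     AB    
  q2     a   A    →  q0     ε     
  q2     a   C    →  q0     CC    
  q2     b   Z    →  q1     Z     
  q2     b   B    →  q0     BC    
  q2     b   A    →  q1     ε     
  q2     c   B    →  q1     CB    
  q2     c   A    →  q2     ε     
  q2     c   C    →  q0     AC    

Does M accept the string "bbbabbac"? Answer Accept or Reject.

Reject

(q0, bbbabbac, Z)
  read b, top Z: go to q1, push BBZ → (q1, bbabbac, BBZ)
  read b, top B: go to q1, push CB → (q1, babbac, CBBZ)
  read b, top C: go to q0, push ε → (q0, abbac, BBZ)
  read a, top B: go to q1, push BB → (q1, bbac, BBBZ)
  read b, top B: go to q1, push CB → (q1, bac, CBBBZ)
  read b, top C: go to q0, push ε → (q0, ac, BBBZ)
  read a, top B: go to q1, push BB → (q1, c, BBBBZ)
No transition applies at (q1, c, BBBBZ); input not fully consumed.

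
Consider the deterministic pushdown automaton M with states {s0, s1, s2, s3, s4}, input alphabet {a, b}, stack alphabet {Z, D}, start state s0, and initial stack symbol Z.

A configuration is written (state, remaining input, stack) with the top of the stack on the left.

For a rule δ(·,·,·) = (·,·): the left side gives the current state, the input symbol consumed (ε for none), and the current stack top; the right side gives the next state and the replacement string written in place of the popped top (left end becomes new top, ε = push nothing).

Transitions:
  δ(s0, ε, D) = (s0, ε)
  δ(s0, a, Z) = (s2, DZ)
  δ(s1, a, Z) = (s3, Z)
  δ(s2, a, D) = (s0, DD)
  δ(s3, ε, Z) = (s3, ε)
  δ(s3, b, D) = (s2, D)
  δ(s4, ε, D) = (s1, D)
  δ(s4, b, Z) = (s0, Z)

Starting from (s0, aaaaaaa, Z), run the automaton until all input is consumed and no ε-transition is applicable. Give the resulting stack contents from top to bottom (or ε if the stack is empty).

DZ

(s0, aaaaaaa, Z)
  read a, top Z: go to s2, push DZ → (s2, aaaaaa, DZ)
  read a, top D: go to s0, push DD → (s0, aaaaa, DDZ)
  ε-move, top D: go to s0, push ε → (s0, aaaaa, DZ)
  ε-move, top D: go to s0, push ε → (s0, aaaaa, Z)
  read a, top Z: go to s2, push DZ → (s2, aaaa, DZ)
  read a, top D: go to s0, push DD → (s0, aaa, DDZ)
  ε-move, top D: go to s0, push ε → (s0, aaa, DZ)
  ε-move, top D: go to s0, push ε → (s0, aaa, Z)
  read a, top Z: go to s2, push DZ → (s2, aa, DZ)
  read a, top D: go to s0, push DD → (s0, a, DDZ)
  ε-move, top D: go to s0, push ε → (s0, a, DZ)
  ε-move, top D: go to s0, push ε → (s0, a, Z)
  read a, top Z: go to s2, push DZ → (s2, ε, DZ)
All input consumed in state s2 with stack DZ.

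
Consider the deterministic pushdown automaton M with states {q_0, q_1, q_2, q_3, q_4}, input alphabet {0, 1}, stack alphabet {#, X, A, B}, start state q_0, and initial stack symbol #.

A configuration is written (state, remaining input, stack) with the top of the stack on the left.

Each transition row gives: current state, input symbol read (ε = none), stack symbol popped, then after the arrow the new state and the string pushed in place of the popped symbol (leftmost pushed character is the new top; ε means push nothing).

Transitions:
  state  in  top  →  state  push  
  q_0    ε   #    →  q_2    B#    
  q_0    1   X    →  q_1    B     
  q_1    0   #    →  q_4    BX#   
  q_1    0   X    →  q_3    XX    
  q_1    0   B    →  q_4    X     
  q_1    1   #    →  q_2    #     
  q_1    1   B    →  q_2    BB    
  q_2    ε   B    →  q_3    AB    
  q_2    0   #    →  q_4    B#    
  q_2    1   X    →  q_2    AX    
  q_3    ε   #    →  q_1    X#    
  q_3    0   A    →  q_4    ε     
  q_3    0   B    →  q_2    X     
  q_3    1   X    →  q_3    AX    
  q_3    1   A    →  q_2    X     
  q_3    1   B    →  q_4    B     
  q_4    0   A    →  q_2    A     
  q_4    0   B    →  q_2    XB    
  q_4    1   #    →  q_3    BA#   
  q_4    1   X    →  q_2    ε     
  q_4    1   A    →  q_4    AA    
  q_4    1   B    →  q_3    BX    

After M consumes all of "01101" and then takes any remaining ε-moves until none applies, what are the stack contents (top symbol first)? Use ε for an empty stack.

AXBX#

(q_0, 01101, #)
  ε-move, top #: go to q_2, push B# → (q_2, 01101, B#)
  ε-move, top B: go to q_3, push AB → (q_3, 01101, AB#)
  read 0, top A: go to q_4, push ε → (q_4, 1101, B#)
  read 1, top B: go to q_3, push BX → (q_3, 101, BX#)
  read 1, top B: go to q_4, push B → (q_4, 01, BX#)
  read 0, top B: go to q_2, push XB → (q_2, 1, XBX#)
  read 1, top X: go to q_2, push AX → (q_2, ε, AXBX#)
All input consumed in state q_2 with stack AXBX#.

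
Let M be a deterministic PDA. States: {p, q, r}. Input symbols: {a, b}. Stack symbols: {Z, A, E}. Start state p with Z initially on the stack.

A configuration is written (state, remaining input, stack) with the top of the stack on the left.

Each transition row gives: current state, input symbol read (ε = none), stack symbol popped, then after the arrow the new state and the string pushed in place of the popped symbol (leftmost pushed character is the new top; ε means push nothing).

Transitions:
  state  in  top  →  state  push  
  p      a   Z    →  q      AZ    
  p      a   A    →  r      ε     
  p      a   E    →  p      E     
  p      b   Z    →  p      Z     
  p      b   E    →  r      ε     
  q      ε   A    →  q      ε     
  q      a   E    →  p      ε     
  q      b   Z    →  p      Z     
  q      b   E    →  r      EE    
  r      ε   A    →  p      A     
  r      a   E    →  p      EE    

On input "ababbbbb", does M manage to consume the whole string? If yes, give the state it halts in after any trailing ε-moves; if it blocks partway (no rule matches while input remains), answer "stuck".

p

(p, ababbbbb, Z)
  read a, top Z: go to q, push AZ → (q, babbbbb, AZ)
  ε-move, top A: go to q, push ε → (q, babbbbb, Z)
  read b, top Z: go to p, push Z → (p, abbbbb, Z)
  read a, top Z: go to q, push AZ → (q, bbbbb, AZ)
  ε-move, top A: go to q, push ε → (q, bbbbb, Z)
  read b, top Z: go to p, push Z → (p, bbbb, Z)
  read b, top Z: go to p, push Z → (p, bbb, Z)
  read b, top Z: go to p, push Z → (p, bb, Z)
  read b, top Z: go to p, push Z → (p, b, Z)
  read b, top Z: go to p, push Z → (p, ε, Z)
All input consumed; M is in state p.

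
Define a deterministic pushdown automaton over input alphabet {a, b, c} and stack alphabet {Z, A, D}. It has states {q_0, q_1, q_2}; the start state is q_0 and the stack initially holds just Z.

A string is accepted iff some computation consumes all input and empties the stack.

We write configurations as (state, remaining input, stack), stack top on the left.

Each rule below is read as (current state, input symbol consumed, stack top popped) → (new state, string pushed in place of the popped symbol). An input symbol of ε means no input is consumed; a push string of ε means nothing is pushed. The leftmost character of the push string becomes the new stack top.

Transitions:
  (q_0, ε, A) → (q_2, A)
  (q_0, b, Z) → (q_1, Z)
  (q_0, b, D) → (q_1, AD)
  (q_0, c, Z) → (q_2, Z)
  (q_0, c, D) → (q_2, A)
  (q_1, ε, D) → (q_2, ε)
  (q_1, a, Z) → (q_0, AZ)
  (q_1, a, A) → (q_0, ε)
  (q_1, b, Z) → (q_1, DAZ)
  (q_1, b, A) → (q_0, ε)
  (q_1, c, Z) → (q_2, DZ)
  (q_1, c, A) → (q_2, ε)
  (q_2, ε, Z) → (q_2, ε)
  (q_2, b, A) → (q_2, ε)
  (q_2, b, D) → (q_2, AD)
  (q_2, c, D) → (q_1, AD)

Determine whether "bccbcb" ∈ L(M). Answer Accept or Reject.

(q_0, bccbcb, Z)
  read b, top Z: go to q_1, push Z → (q_1, ccbcb, Z)
  read c, top Z: go to q_2, push DZ → (q_2, cbcb, DZ)
  read c, top D: go to q_1, push AD → (q_1, bcb, ADZ)
  read b, top A: go to q_0, push ε → (q_0, cb, DZ)
  read c, top D: go to q_2, push A → (q_2, b, AZ)
  read b, top A: go to q_2, push ε → (q_2, ε, Z)
  ε-move, top Z: go to q_2, push ε → (q_2, ε, ε)
All input consumed and the stack is empty.

Accept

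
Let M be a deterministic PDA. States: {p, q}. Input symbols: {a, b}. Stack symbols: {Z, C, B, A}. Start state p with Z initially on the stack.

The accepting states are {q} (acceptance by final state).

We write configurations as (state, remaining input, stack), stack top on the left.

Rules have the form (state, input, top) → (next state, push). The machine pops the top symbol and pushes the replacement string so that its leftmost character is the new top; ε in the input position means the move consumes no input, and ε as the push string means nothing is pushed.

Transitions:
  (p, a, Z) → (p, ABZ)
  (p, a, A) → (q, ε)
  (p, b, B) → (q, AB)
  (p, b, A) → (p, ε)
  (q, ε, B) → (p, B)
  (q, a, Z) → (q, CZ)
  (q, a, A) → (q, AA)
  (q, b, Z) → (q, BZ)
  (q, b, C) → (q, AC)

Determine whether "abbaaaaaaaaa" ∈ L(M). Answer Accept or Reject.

Accept

(p, abbaaaaaaaaa, Z)
  read a, top Z: go to p, push ABZ → (p, bbaaaaaaaaa, ABZ)
  read b, top A: go to p, push ε → (p, baaaaaaaaa, BZ)
  read b, top B: go to q, push AB → (q, aaaaaaaaa, ABZ)
  read a, top A: go to q, push AA → (q, aaaaaaaa, AABZ)
  read a, top A: go to q, push AA → (q, aaaaaaa, AAABZ)
  read a, top A: go to q, push AA → (q, aaaaaa, AAAABZ)
  read a, top A: go to q, push AA → (q, aaaaa, AAAAABZ)
  read a, top A: go to q, push AA → (q, aaaa, AAAAAABZ)
  read a, top A: go to q, push AA → (q, aaa, AAAAAAABZ)
  read a, top A: go to q, push AA → (q, aa, AAAAAAAABZ)
  read a, top A: go to q, push AA → (q, a, AAAAAAAAABZ)
  read a, top A: go to q, push AA → (q, ε, AAAAAAAAAABZ)
All input consumed; state q ∈ F.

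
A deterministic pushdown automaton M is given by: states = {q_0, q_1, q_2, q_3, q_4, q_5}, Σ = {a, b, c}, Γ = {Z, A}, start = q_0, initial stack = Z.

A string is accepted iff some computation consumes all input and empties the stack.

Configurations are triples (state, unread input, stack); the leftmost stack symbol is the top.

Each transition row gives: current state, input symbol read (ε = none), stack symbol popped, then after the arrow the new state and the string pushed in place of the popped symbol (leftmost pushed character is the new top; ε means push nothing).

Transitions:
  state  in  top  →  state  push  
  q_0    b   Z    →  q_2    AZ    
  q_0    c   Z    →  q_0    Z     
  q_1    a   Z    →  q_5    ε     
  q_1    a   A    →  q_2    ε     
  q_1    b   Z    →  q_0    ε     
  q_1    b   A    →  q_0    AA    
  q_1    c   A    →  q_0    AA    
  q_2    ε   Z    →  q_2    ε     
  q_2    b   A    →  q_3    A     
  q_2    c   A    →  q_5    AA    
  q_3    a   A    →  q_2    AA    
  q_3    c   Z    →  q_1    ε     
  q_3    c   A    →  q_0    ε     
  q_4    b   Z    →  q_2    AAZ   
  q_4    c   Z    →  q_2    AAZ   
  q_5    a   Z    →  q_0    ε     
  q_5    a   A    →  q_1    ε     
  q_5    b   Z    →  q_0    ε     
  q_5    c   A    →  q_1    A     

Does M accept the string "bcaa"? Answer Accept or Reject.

Accept

(q_0, bcaa, Z) ⊢ (q_2, caa, AZ) ⊢ (q_5, aa, AAZ) ⊢ (q_1, a, AZ) ⊢ (q_2, ε, Z) ⊢ (q_2, ε, ε)
All input consumed and the stack is empty.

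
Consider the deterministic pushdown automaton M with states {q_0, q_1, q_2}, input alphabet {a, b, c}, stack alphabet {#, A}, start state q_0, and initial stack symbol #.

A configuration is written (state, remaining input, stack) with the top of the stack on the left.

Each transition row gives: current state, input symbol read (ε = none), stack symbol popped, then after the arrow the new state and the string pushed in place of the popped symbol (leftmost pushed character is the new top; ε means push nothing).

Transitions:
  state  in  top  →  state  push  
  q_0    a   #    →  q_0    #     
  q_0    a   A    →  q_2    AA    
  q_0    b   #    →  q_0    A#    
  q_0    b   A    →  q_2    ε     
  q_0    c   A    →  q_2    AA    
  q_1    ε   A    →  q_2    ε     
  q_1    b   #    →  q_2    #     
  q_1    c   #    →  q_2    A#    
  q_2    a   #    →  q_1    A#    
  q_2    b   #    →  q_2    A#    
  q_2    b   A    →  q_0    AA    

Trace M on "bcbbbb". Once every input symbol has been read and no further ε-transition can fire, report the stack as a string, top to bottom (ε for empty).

AA#

(q_0, bcbbbb, #) ⊢ (q_0, cbbbb, A#) ⊢ (q_2, bbbb, AA#) ⊢ (q_0, bbb, AAA#) ⊢ (q_2, bb, AA#) ⊢ (q_0, b, AAA#) ⊢ (q_2, ε, AA#)
All input consumed in state q_2 with stack AA#.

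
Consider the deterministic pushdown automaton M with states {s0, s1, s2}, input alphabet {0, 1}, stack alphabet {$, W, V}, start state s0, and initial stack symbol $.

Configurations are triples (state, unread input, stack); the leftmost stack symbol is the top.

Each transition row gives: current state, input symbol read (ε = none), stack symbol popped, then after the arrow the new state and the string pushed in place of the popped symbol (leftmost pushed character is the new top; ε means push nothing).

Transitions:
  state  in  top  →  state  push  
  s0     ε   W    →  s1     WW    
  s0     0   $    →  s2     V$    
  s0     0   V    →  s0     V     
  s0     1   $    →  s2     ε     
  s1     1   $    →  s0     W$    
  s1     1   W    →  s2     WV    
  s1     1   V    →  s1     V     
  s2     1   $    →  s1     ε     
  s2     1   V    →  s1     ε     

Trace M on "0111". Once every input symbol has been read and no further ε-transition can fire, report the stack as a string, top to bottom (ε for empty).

WVW$

(s0, 0111, $)
  read 0, top $: go to s2, push V$ → (s2, 111, V$)
  read 1, top V: go to s1, push ε → (s1, 11, $)
  read 1, top $: go to s0, push W$ → (s0, 1, W$)
  ε-move, top W: go to s1, push WW → (s1, 1, WW$)
  read 1, top W: go to s2, push WV → (s2, ε, WVW$)
All input consumed in state s2 with stack WVW$.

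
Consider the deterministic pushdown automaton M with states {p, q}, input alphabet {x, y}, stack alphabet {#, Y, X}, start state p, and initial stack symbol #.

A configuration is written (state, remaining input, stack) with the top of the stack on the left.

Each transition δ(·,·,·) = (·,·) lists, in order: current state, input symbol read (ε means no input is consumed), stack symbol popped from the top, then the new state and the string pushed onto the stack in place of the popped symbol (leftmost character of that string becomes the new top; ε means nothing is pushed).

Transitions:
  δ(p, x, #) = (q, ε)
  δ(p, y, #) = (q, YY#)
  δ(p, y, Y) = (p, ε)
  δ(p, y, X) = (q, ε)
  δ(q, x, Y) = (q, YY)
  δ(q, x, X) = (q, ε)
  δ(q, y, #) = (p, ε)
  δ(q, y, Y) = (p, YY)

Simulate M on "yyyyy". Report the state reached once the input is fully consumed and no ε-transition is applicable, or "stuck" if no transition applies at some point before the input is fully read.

(p, yyyyy, #) ⊢ (q, yyyy, YY#) ⊢ (p, yyy, YYY#) ⊢ (p, yy, YY#) ⊢ (p, y, Y#) ⊢ (p, ε, #)
All input consumed; M is in state p.

p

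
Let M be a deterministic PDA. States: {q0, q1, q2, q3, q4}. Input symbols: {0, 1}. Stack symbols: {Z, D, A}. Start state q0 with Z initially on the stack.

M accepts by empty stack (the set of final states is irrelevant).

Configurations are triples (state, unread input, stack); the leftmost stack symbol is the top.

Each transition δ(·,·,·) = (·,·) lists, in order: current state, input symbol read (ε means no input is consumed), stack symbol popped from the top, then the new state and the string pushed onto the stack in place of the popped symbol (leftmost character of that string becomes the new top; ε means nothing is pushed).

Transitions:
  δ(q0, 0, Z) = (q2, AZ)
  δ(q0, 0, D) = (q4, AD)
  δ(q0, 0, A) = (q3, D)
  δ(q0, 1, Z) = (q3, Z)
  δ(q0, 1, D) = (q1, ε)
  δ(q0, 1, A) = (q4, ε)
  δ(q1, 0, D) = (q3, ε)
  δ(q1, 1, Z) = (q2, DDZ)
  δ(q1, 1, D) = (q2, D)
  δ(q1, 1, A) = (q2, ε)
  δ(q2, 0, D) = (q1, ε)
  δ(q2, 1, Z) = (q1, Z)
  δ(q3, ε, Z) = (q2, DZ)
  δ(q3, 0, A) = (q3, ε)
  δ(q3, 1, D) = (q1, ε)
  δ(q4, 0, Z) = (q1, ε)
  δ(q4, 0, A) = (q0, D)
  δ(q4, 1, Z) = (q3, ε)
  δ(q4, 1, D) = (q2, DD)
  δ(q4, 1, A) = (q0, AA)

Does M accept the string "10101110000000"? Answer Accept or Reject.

(q0, 10101110000000, Z)
  read 1, top Z: go to q3, push Z → (q3, 0101110000000, Z)
  ε-move, top Z: go to q2, push DZ → (q2, 0101110000000, DZ)
  read 0, top D: go to q1, push ε → (q1, 101110000000, Z)
  read 1, top Z: go to q2, push DDZ → (q2, 01110000000, DDZ)
  read 0, top D: go to q1, push ε → (q1, 1110000000, DZ)
  read 1, top D: go to q2, push D → (q2, 110000000, DZ)
No transition applies at (q2, 110000000, DZ); input not fully consumed.

Reject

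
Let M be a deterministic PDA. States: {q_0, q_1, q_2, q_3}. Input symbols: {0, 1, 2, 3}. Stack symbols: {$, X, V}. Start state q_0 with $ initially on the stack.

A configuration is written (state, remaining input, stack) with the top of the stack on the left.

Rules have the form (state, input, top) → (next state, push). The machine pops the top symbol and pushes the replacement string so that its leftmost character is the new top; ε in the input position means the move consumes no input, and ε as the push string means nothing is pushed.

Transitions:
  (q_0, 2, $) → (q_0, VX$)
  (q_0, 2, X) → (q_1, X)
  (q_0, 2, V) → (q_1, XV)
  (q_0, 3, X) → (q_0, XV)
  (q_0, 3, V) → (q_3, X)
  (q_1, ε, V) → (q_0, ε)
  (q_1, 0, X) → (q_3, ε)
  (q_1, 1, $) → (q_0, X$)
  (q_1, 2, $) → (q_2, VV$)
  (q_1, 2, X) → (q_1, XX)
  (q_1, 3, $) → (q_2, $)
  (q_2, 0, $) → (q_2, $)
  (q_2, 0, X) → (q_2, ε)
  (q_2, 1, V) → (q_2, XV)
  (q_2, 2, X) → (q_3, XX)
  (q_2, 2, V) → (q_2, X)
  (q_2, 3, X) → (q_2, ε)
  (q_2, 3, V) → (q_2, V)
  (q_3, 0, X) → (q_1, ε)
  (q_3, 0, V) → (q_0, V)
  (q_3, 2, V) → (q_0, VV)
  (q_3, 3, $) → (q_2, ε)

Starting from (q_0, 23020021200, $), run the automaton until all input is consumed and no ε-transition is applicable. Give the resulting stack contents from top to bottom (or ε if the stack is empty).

VV$

(q_0, 23020021200, $)
  read 2, top $: go to q_0, push VX$ → (q_0, 3020021200, VX$)
  read 3, top V: go to q_3, push X → (q_3, 020021200, XX$)
  read 0, top X: go to q_1, push ε → (q_1, 20021200, X$)
  read 2, top X: go to q_1, push XX → (q_1, 0021200, XX$)
  read 0, top X: go to q_3, push ε → (q_3, 021200, X$)
  read 0, top X: go to q_1, push ε → (q_1, 21200, $)
  read 2, top $: go to q_2, push VV$ → (q_2, 1200, VV$)
  read 1, top V: go to q_2, push XV → (q_2, 200, XVV$)
  read 2, top X: go to q_3, push XX → (q_3, 00, XXVV$)
  read 0, top X: go to q_1, push ε → (q_1, 0, XVV$)
  read 0, top X: go to q_3, push ε → (q_3, ε, VV$)
All input consumed in state q_3 with stack VV$.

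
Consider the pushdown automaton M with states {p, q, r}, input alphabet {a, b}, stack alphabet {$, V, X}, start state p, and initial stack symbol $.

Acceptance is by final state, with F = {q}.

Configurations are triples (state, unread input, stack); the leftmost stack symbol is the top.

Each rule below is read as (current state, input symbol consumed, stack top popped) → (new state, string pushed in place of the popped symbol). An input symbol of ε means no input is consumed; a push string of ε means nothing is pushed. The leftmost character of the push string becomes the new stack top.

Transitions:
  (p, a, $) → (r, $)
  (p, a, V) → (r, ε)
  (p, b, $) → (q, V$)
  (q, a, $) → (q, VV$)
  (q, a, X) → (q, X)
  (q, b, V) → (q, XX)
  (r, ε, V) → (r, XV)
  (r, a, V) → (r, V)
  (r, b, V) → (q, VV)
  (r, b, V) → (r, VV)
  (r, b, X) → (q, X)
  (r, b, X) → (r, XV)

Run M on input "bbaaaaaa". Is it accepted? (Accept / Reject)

One accepting computation: (p, bbaaaaaa, $) ⊢ (q, baaaaaa, V$) ⊢ (q, aaaaaa, XX$) ⊢ (q, aaaaa, XX$) ⊢ (q, aaaa, XX$) ⊢ (q, aaa, XX$) ⊢ (q, aa, XX$) ⊢ (q, a, XX$) ⊢ (q, ε, XX$)
All input consumed and state q ∈ F.

Accept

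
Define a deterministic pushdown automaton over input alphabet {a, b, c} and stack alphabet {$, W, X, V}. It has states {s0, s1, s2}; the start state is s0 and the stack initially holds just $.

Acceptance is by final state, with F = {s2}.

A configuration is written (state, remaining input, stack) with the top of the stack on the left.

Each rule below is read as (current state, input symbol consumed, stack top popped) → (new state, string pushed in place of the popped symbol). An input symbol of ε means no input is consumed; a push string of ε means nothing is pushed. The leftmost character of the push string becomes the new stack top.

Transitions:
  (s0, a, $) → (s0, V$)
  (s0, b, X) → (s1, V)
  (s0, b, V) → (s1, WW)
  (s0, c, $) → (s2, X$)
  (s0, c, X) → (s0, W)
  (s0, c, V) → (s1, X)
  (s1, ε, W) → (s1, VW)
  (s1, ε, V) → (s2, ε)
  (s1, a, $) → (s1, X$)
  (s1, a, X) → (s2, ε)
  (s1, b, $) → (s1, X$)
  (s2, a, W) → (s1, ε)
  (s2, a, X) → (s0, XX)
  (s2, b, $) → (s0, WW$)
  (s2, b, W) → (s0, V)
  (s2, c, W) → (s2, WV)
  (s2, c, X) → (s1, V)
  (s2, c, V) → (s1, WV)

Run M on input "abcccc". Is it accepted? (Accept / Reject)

Accept

(s0, abcccc, $)
  read a, top $: go to s0, push V$ → (s0, bcccc, V$)
  read b, top V: go to s1, push WW → (s1, cccc, WW$)
  ε-move, top W: go to s1, push VW → (s1, cccc, VWW$)
  ε-move, top V: go to s2, push ε → (s2, cccc, WW$)
  read c, top W: go to s2, push WV → (s2, ccc, WVW$)
  read c, top W: go to s2, push WV → (s2, cc, WVVW$)
  read c, top W: go to s2, push WV → (s2, c, WVVVW$)
  read c, top W: go to s2, push WV → (s2, ε, WVVVVW$)
All input consumed; state s2 ∈ F.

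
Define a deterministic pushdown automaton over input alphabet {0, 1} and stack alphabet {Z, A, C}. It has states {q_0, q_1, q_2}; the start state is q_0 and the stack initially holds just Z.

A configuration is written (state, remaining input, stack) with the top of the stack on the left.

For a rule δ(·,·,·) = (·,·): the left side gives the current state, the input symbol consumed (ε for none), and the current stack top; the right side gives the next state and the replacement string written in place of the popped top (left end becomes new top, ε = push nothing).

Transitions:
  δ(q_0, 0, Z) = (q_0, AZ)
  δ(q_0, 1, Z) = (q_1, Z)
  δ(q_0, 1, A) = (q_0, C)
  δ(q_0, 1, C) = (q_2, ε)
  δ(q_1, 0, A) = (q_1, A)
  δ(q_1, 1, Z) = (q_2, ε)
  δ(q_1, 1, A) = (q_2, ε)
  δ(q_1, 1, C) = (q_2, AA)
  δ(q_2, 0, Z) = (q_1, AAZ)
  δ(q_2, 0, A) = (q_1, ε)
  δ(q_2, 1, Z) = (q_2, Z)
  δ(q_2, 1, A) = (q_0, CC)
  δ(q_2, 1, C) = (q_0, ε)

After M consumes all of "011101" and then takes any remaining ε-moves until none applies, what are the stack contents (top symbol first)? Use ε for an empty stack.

AZ

(q_0, 011101, Z) ⊢ (q_0, 11101, AZ) ⊢ (q_0, 1101, CZ) ⊢ (q_2, 101, Z) ⊢ (q_2, 01, Z) ⊢ (q_1, 1, AAZ) ⊢ (q_2, ε, AZ)
All input consumed in state q_2 with stack AZ.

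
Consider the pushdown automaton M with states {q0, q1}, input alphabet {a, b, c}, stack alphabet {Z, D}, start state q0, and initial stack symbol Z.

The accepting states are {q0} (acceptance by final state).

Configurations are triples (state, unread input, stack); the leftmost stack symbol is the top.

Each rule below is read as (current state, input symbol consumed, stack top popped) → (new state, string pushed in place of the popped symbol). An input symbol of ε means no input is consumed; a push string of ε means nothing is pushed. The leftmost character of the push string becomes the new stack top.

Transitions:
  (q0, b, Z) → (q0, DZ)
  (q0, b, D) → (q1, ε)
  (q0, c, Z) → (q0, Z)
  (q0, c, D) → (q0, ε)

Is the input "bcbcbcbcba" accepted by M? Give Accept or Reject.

No computation consumes all input and reaches a final state.

Reject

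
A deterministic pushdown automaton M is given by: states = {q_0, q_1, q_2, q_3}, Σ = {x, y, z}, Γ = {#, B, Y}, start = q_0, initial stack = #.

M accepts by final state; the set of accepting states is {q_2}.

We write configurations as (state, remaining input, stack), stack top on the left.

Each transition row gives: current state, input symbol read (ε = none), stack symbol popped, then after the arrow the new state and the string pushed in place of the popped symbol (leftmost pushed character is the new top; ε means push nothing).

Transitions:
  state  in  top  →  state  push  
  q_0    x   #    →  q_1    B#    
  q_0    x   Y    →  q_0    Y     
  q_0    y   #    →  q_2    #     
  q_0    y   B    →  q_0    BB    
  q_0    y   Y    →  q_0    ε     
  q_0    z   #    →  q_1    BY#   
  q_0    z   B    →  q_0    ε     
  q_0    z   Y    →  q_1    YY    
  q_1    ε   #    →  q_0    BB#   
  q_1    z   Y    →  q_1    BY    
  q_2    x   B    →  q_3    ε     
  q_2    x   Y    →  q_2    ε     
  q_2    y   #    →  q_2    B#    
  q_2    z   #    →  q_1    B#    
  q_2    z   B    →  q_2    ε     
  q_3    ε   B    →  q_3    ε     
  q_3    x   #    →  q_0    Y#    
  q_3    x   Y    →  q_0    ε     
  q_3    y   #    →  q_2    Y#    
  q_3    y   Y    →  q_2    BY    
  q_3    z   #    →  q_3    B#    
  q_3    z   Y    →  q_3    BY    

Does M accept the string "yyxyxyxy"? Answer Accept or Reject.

Accept

(q_0, yyxyxyxy, #)
  read y, top #: go to q_2, push # → (q_2, yxyxyxy, #)
  read y, top #: go to q_2, push B# → (q_2, xyxyxy, B#)
  read x, top B: go to q_3, push ε → (q_3, yxyxy, #)
  read y, top #: go to q_2, push Y# → (q_2, xyxy, Y#)
  read x, top Y: go to q_2, push ε → (q_2, yxy, #)
  read y, top #: go to q_2, push B# → (q_2, xy, B#)
  read x, top B: go to q_3, push ε → (q_3, y, #)
  read y, top #: go to q_2, push Y# → (q_2, ε, Y#)
All input consumed; state q_2 ∈ F.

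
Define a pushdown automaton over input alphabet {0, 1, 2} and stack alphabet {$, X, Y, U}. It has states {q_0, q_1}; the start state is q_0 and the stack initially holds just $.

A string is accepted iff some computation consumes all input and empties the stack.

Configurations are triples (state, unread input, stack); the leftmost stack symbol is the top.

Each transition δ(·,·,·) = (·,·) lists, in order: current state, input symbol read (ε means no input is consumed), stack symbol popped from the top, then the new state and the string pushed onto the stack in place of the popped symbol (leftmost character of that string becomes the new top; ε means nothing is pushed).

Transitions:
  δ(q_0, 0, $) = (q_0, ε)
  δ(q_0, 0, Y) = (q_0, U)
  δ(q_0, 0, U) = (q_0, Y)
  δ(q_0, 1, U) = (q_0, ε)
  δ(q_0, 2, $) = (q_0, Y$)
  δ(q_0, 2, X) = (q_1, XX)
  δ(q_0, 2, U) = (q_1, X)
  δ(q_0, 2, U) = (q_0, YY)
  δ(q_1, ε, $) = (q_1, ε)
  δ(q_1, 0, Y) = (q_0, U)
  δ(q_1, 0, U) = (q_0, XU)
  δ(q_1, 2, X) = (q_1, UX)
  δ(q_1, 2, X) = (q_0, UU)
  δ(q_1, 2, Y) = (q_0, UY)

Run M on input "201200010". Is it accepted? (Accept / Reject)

One accepting computation: (q_0, 201200010, $) ⊢ (q_0, 01200010, Y$) ⊢ (q_0, 1200010, U$) ⊢ (q_0, 200010, $) ⊢ (q_0, 00010, Y$) ⊢ (q_0, 0010, U$) ⊢ (q_0, 010, Y$) ⊢ (q_0, 10, U$) ⊢ (q_0, 0, $) ⊢ (q_0, ε, ε)
All input consumed and the stack is empty.

Accept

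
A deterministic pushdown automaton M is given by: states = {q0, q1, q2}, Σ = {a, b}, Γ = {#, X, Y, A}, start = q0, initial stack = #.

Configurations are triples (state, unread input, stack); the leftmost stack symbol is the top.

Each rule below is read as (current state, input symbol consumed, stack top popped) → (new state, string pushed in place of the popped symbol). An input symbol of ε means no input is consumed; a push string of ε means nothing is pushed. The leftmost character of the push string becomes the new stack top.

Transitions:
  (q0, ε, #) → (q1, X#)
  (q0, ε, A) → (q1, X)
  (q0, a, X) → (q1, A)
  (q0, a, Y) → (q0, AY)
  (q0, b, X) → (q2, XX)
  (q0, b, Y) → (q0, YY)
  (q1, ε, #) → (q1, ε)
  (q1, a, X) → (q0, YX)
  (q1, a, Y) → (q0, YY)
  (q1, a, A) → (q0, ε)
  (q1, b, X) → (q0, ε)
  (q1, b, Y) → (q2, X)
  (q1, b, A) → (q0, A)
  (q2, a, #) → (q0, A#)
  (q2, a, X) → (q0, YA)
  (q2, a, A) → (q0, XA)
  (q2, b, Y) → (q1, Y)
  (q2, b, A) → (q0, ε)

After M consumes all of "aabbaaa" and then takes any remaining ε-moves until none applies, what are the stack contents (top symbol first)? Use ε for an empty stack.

XYXYYX#

(q0, aabbaaa, #)
  ε-move, top #: go to q1, push X# → (q1, aabbaaa, X#)
  read a, top X: go to q0, push YX → (q0, abbaaa, YX#)
  read a, top Y: go to q0, push AY → (q0, bbaaa, AYX#)
  ε-move, top A: go to q1, push X → (q1, bbaaa, XYX#)
  read b, top X: go to q0, push ε → (q0, baaa, YX#)
  read b, top Y: go to q0, push YY → (q0, aaa, YYX#)
  read a, top Y: go to q0, push AY → (q0, aa, AYYX#)
  ε-move, top A: go to q1, push X → (q1, aa, XYYX#)
  read a, top X: go to q0, push YX → (q0, a, YXYYX#)
  read a, top Y: go to q0, push AY → (q0, ε, AYXYYX#)
  ε-move, top A: go to q1, push X → (q1, ε, XYXYYX#)
All input consumed in state q1 with stack XYXYYX#.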